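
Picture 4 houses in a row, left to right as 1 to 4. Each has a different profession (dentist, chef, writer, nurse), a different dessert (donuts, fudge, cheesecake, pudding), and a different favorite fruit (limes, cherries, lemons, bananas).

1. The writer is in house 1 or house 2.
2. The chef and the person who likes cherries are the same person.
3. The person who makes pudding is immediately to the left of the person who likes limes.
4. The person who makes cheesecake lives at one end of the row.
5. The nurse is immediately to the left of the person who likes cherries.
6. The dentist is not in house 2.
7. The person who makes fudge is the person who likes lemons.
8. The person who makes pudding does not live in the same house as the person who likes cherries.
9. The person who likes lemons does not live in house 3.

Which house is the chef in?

The writer is narrowed to house 1 or 2; consider each.
Placing it in house 1 leads to a contradiction, so it's in house 2.
From clue 5, the nurse must be in house 3.
Clue 5 places the person who likes cherries in house 4.
House 1 profession: only dentist fits.
The only profession still possible for house 4 is chef.
So house 3 gets donuts for dessert.
House 4's dessert must be cheesecake (nothing else left).
The person who makes fudge is narrowed to house 1 or 2; consider each.
Placing it in house 2 leads to a contradiction, so it's in house 1.
Clue 7: the person who likes lemons is in house 1.
The only dessert still possible for house 2 is pudding.
Clue 3 places the person who likes limes in house 3.
So house 2 gets bananas for favorite fruit.
So: house 1 = dentist/fudge/lemons, house 2 = writer/pudding/bananas, house 3 = nurse/donuts/limes, house 4 = chef/cheesecake/cherries.

4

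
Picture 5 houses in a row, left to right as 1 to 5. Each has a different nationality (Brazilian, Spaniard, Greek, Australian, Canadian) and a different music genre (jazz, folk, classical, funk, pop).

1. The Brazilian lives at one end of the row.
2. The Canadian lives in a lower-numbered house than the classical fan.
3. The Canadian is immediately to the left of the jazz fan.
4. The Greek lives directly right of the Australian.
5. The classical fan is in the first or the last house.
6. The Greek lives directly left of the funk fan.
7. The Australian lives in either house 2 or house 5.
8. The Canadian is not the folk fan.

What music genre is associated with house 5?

classical

By clue 5, the classical fan is in house 5.
From clue 7, the Australian must be in house 2.
The Greek is in house 3 (clue 4).
Clue 6 places the funk fan in house 4.
House 1's nationality must be Canadian (nothing else left).
That leaves Spaniard as the nationality for house 4.
House 5 nationality: only Brazilian fits.
The only music genre still possible for house 1 is pop.
The only music genre still possible for house 2 is jazz.
House 3's music genre must be folk (nothing else left).
So: house 1 = Canadian/pop, house 2 = Australian/jazz, house 3 = Greek/folk, house 4 = Spaniard/funk, house 5 = Brazilian/classical.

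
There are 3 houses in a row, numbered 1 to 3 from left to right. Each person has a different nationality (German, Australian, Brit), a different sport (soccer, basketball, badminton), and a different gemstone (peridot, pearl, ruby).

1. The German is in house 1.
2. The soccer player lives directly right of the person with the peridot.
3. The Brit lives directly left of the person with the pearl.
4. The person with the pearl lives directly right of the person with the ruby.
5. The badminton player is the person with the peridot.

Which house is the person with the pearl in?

3

From clue 1, the German must be in house 1.
The only nationality still possible for house 2 is Brit.
So house 3 gets Australian for nationality.
House 3's gemstone must be pearl (nothing else left).
Clue 4 places the person with the ruby in house 2.
The only gemstone still possible for house 1 is peridot.
Clue 2: the soccer player is in house 2.
From clue 5, the badminton player must be in house 1.
That leaves basketball as the sport for house 3.
So: house 1 = German/badminton/peridot, house 2 = Brit/soccer/ruby, house 3 = Australian/basketball/pearl.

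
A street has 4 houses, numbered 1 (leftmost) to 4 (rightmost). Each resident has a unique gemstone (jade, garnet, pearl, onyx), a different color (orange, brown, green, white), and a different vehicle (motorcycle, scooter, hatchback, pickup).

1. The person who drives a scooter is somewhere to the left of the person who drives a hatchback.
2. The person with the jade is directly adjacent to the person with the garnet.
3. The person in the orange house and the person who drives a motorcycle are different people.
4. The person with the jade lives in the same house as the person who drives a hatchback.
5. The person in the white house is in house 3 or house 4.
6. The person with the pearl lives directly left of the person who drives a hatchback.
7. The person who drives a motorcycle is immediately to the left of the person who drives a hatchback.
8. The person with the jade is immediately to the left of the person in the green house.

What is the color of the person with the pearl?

brown

The only vehicle still possible for house 4 is pickup.
House 3's vehicle must be hatchback (nothing else left).
Clue 4: the person with the jade is in house 3.
Clue 6 places the person with the pearl in house 2.
The person who drives a motorcycle is in house 2 (clue 7).
Clue 8: the person in the green house is in house 4.
House 3's color must be white (nothing else left).
That leaves scooter as the vehicle for house 1.
Clue 2: the person with the garnet is in house 4.
The person in the orange house is in house 1 (clue 3).
So house 1 gets onyx for gemstone.
House 2's color must be brown (nothing else left).
So: house 1 = onyx/orange/scooter, house 2 = pearl/brown/motorcycle, house 3 = jade/white/hatchback, house 4 = garnet/green/pickup.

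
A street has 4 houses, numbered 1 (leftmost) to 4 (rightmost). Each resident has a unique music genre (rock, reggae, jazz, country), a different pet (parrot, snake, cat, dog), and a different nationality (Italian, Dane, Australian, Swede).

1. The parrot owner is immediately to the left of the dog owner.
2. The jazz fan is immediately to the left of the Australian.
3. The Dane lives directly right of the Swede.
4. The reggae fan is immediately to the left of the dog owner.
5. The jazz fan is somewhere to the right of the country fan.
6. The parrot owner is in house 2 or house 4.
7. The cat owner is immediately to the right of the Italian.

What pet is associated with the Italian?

dog

Clue 6 places the parrot owner in house 2.
That leaves rock as the music genre for house 4.
House 1's pet must be snake (nothing else left).
Clue 1 places the dog owner in house 3.
From clue 4, the reggae fan must be in house 2.
House 1's music genre must be country (nothing else left).
House 3's music genre must be jazz (nothing else left).
That leaves cat as the pet for house 4.
House 1 nationality: only Swede fits.
From clue 2, the Australian must be in house 4.
Clue 3 places the Dane in house 2.
Clue 7: the Italian is in house 3.
So: house 1 = country/snake/Swede, house 2 = reggae/parrot/Dane, house 3 = jazz/dog/Italian, house 4 = rock/cat/Australian.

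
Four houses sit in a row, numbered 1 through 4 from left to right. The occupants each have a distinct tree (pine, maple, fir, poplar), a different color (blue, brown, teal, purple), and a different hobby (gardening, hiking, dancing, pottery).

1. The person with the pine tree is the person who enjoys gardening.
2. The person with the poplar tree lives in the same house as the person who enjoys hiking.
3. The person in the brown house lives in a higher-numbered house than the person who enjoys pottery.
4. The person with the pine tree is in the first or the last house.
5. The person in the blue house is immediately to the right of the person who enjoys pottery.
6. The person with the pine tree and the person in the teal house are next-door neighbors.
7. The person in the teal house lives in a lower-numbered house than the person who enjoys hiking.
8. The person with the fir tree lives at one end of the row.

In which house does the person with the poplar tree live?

That leaves purple as the color for house 1.
House 2's tree must be maple (nothing else left).
House 3 tree: only poplar fits.
Clue 2 places the person who enjoys hiking in house 3.
Clue 7 places the person in the teal house in house 2.
From clue 5, the person in the blue house must be in house 3.
By clue 5, the person who enjoys pottery is in house 2.
Clue 6: the person with the pine tree is in house 1.
So house 4 gets fir for tree.
That leaves brown as the color for house 4.
From clue 1, the person who enjoys gardening must be in house 1.
House 4's hobby must be dancing (nothing else left).
So: house 1 = pine/purple/gardening, house 2 = maple/teal/pottery, house 3 = poplar/blue/hiking, house 4 = fir/brown/dancing.

3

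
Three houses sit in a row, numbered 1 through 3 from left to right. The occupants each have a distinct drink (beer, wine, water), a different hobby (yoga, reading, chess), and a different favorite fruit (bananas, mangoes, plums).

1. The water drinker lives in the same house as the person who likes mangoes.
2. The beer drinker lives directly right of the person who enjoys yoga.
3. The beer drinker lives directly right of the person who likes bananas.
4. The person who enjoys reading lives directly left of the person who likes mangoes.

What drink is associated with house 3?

That leaves chess as the hobby for house 3.
So house 1 gets wine for drink.
The beer drinker is narrowed to house 2 or 3; consider each.
Placing it in house 3 leads to a contradiction, so it's in house 2.
From clue 2, the person who enjoys yoga must be in house 1.
Clue 3 places the person who likes bananas in house 1.
That leaves water as the drink for house 3.
House 2's hobby must be reading (nothing else left).
By clue 1, the person who likes mangoes is in house 3.
So house 2 gets plums for favorite fruit.
So: house 1 = wine/yoga/bananas, house 2 = beer/reading/plums, house 3 = water/chess/mangoes.

water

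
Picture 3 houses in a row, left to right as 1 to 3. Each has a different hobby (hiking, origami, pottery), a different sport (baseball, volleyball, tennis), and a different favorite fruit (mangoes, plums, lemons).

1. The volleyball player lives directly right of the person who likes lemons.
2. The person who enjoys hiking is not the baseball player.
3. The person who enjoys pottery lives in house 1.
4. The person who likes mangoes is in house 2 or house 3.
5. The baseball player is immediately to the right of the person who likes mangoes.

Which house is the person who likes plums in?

3

Clue 3 places the person who enjoys pottery in house 1.
By clue 5, the baseball player is in house 3.
The person who likes mangoes is in house 2 (clue 5).
So house 1 gets tennis for sport.
The only sport still possible for house 2 is volleyball.
House 1 favorite fruit: only lemons fits.
House 3's favorite fruit must be plums (nothing else left).
By clue 2, the person who enjoys hiking is in house 2.
House 3's hobby must be origami (nothing else left).
So: house 1 = pottery/tennis/lemons, house 2 = hiking/volleyball/mangoes, house 3 = origami/baseball/plums.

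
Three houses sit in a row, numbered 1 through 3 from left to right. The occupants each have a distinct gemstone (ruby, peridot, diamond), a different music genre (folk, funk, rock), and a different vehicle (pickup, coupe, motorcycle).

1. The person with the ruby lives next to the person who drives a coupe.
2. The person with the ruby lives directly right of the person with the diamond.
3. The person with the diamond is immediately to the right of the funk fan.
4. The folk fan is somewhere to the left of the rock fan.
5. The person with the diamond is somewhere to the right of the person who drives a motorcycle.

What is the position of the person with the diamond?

From clue 3, the person with the diamond must be in house 2.
Clue 3 places the funk fan in house 1.
Clue 5 places the person who drives a motorcycle in house 1.
The only gemstone still possible for house 1 is peridot.
House 3's gemstone must be ruby (nothing else left).
House 3 music genre: only rock fits.
Clue 1 places the person who drives a coupe in house 2.
The only music genre still possible for house 2 is folk.
That leaves pickup as the vehicle for house 3.
So: house 1 = peridot/funk/motorcycle, house 2 = diamond/folk/coupe, house 3 = ruby/rock/pickup.

2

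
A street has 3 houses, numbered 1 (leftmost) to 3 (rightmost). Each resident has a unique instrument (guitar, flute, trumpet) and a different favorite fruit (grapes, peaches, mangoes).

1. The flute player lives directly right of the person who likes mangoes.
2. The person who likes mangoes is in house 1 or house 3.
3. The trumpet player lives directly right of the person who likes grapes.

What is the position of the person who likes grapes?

2

Clue 2 places the person who likes mangoes in house 1.
House 1 instrument: only guitar fits.
House 3 favorite fruit: only peaches fits.
From clue 1, the flute player must be in house 2.
Clue 3: the trumpet player is in house 3.
So house 2 gets grapes for favorite fruit.
So: house 1 = guitar/mangoes, house 2 = flute/grapes, house 3 = trumpet/peaches.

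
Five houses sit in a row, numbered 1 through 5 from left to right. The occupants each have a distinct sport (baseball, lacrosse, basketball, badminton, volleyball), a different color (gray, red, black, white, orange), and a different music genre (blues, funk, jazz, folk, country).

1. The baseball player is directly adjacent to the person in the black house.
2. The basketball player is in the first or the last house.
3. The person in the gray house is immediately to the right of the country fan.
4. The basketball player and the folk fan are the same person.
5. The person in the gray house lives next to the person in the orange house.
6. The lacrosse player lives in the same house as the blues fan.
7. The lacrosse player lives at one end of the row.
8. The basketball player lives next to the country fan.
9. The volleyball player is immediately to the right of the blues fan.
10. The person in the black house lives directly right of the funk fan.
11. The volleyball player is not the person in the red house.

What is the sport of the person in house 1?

lacrosse

Clue 6: the lacrosse player is in house 1.
The blues fan is in house 1 (clue 6).
From clue 9, the volleyball player must be in house 2.
So house 5 gets basketball for sport.
House 5 music genre: only folk fits.
Clue 8 places the country fan in house 4.
From clue 3, the person in the gray house must be in house 5.
Clue 5 places the person in the orange house in house 4.
So house 2 gets white for color.
Clue 1: the baseball player is in house 4.
By clue 10, the funk fan is in house 2.
That leaves badminton as the sport for house 3.
That leaves red as the color for house 1.
So house 3 gets black for color.
That leaves jazz as the music genre for house 3.
So: house 1 = lacrosse/red/blues, house 2 = volleyball/white/funk, house 3 = badminton/black/jazz, house 4 = baseball/orange/country, house 5 = basketball/gray/folk.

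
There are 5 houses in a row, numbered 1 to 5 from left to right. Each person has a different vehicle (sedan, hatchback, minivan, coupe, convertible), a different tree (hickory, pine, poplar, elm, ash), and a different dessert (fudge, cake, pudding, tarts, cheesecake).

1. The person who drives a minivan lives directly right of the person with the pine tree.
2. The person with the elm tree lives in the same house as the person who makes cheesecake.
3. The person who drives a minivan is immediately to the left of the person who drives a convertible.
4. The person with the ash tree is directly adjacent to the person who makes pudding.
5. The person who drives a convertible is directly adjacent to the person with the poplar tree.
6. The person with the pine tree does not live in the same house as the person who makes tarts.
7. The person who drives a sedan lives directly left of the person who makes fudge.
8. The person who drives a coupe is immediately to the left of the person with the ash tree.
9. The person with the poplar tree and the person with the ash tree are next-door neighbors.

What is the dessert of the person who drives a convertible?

cheesecake

The person who drives a convertible is narrowed to house 3 or 4 or 5; consider each.
Placing it in house 4 and house 5 leads to a contradiction, so it's in house 3.
From clue 3, the person who drives a minivan must be in house 2.
That leaves hatchback as the vehicle for house 5.
By clue 1, the person with the pine tree is in house 1.
The person who drives a coupe is in house 4 (clue 8).
Clue 8 places the person with the ash tree in house 5.
By clue 9, the person with the poplar tree is in house 4.
So house 1 gets sedan for vehicle.
Clue 4 places the person who makes pudding in house 4.
From clue 7, the person who makes fudge must be in house 2.
So house 1 gets cake for dessert.
That leaves cheesecake as the dessert for house 3.
The only dessert still possible for house 5 is tarts.
Clue 2 places the person with the elm tree in house 3.
House 2 tree: only hickory fits.
So: house 1 = sedan/pine/cake, house 2 = minivan/hickory/fudge, house 3 = convertible/elm/cheesecake, house 4 = coupe/poplar/pudding, house 5 = hatchback/ash/tarts.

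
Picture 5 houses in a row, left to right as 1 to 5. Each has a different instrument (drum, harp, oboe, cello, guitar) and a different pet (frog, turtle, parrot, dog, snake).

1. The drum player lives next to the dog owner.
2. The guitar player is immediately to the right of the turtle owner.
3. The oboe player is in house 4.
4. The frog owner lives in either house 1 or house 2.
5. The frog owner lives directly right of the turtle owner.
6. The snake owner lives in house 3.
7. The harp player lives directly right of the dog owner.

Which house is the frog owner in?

Clue 3: the oboe player is in house 4.
Clue 5 places the frog owner in house 2.
Clue 5: the turtle owner is in house 1.
Clue 6 places the snake owner in house 3.
House 5's pet must be parrot (nothing else left).
From clue 2, the guitar player must be in house 2.
From clue 7, the harp player must be in house 5.
That leaves cello as the instrument for house 1.
So house 3 gets drum for instrument.
So house 4 gets dog for pet.
So: house 1 = cello/turtle, house 2 = guitar/frog, house 3 = drum/snake, house 4 = oboe/dog, house 5 = harp/parrot.

2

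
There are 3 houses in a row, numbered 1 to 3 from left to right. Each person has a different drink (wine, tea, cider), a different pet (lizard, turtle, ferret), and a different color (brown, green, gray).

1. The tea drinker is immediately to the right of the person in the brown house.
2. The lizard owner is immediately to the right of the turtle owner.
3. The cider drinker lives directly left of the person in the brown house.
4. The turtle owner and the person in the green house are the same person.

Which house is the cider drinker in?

1

Clue 3 places the cider drinker in house 1.
By clue 3, the person in the brown house is in house 2.
The only color still possible for house 1 is green.
The only color still possible for house 3 is gray.
Clue 1: the tea drinker is in house 3.
From clue 4, the turtle owner must be in house 1.
That leaves wine as the drink for house 2.
Clue 2 places the lizard owner in house 2.
So house 3 gets ferret for pet.
So: house 1 = cider/turtle/green, house 2 = wine/lizard/brown, house 3 = tea/ferret/gray.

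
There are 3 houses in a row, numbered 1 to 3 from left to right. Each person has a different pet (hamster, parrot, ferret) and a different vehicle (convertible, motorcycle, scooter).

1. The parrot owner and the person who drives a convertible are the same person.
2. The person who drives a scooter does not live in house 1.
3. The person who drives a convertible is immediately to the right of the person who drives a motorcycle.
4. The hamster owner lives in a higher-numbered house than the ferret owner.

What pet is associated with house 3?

The only vehicle still possible for house 1 is motorcycle.
By clue 3, the person who drives a convertible is in house 2.
The only pet still possible for house 1 is ferret.
House 3's vehicle must be scooter (nothing else left).
Clue 1 places the parrot owner in house 2.
So house 3 gets hamster for pet.
So: house 1 = ferret/motorcycle, house 2 = parrot/convertible, house 3 = hamster/scooter.

hamster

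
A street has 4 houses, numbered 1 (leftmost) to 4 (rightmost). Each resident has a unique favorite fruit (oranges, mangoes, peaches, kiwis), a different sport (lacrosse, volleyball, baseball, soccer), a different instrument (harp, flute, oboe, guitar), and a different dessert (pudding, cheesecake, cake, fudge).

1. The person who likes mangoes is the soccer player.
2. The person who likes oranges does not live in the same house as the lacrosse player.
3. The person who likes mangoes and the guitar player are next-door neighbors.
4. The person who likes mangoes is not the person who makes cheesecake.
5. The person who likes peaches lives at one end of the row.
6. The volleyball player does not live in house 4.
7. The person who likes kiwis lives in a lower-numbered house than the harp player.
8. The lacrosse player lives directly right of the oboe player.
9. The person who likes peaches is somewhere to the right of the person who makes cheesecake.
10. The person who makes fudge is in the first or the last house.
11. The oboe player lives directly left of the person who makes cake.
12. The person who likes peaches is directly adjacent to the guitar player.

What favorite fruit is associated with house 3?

By clue 9, the person who likes peaches is in house 4.
Clue 12: the guitar player is in house 3.
From clue 3, the person who likes mangoes must be in house 2.
House 4's sport must be baseball (nothing else left).
The soccer player is in house 2 (clue 1).
House 1 sport: only volleyball fits.
The only sport still possible for house 3 is lacrosse.
Clue 2: the person who likes oranges is in house 1.
The oboe player is in house 2 (clue 8).
From clue 11, the person who makes cake must be in house 3.
House 3's favorite fruit must be kiwis (nothing else left).
House 1 instrument: only flute fits.
The only instrument still possible for house 4 is harp.
That leaves pudding as the dessert for house 2.
That leaves fudge as the dessert for house 4.
House 1's dessert must be cheesecake (nothing else left).
So: house 1 = oranges/volleyball/flute/cheesecake, house 2 = mangoes/soccer/oboe/pudding, house 3 = kiwis/lacrosse/guitar/cake, house 4 = peaches/baseball/harp/fudge.

kiwis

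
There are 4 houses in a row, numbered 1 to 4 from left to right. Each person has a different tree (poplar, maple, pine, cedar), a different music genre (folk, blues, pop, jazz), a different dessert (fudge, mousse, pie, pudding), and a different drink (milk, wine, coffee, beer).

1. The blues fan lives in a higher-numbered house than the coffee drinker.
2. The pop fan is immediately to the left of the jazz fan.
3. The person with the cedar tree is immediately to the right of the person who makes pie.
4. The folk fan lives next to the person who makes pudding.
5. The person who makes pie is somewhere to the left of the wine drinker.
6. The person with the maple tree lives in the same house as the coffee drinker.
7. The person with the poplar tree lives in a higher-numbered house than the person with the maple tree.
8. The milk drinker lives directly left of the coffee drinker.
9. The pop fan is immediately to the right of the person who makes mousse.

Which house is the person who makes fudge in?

So house 1 gets folk for music genre.
Clue 4 places the person who makes pudding in house 2.
House 1's tree must be pine (nothing else left).
House 2's music genre must be pop (nothing else left).
The only dessert still possible for house 4 is fudge.
The jazz fan is in house 3 (clue 2).
The only music genre still possible for house 4 is blues.
So house 1 gets mousse for dessert.
The only dessert still possible for house 3 is pie.
Clue 3: the person with the cedar tree is in house 4.
Clue 5: the wine drinker is in house 4.
The only tree still possible for house 2 is maple.
House 3's tree must be poplar (nothing else left).
From clue 6, the coffee drinker must be in house 2.
Clue 8: the milk drinker is in house 1.
So house 3 gets beer for drink.
So: house 1 = pine/folk/mousse/milk, house 2 = maple/pop/pudding/coffee, house 3 = poplar/jazz/pie/beer, house 4 = cedar/blues/fudge/wine.

4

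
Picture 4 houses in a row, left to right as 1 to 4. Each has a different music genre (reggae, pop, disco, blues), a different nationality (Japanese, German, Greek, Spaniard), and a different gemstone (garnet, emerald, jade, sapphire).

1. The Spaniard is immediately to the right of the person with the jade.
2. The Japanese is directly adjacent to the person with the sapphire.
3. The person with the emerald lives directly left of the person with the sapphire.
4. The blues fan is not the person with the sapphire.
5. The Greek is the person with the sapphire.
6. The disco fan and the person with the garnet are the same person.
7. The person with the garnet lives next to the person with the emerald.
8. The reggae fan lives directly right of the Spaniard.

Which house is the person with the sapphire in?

The reggae fan is narrowed to house 3 or 4; consider each.
Placing it in house 4 leads to a contradiction, so it's in house 3.
From clue 8, the Spaniard must be in house 2.
The person with the jade is in house 1 (clue 1).
Clue 7: the person with the emerald is in house 3.
So house 1 gets German for nationality.
So house 2 gets garnet for gemstone.
House 4 gemstone: only sapphire fits.
Clue 2: the Japanese is in house 3.
The Greek is in house 4 (clue 5).
Clue 6: the disco fan is in house 2.
House 1 music genre: only blues fits.
So house 4 gets pop for music genre.
So: house 1 = blues/German/jade, house 2 = disco/Spaniard/garnet, house 3 = reggae/Japanese/emerald, house 4 = pop/Greek/sapphire.

4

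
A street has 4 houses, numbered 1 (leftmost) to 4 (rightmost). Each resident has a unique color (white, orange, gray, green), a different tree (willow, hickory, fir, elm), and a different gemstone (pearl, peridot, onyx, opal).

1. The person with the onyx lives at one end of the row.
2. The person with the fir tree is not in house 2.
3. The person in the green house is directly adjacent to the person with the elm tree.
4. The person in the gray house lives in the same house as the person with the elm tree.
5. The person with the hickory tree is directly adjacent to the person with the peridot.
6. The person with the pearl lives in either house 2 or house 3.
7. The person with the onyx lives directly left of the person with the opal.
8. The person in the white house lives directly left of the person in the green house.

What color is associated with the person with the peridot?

gray

By clue 7, the person with the onyx is in house 1.
Clue 7 places the person with the opal in house 2.
So house 4 gets peridot for gemstone.
Clue 5: the person with the hickory tree is in house 3.
That leaves pearl as the gemstone for house 3.
The person in the green house is narrowed to house 2 or 3; consider each.
Placing it in house 2 leads to a contradiction, so it's in house 3.
The person in the white house is in house 2 (clue 8).
That leaves orange as the color for house 1.
House 4 color: only gray fits.
The person with the elm tree is in house 4 (clue 4).
House 2 tree: only willow fits.
House 1's tree must be fir (nothing else left).
So: house 1 = orange/fir/onyx, house 2 = white/willow/opal, house 3 = green/hickory/pearl, house 4 = gray/elm/peridot.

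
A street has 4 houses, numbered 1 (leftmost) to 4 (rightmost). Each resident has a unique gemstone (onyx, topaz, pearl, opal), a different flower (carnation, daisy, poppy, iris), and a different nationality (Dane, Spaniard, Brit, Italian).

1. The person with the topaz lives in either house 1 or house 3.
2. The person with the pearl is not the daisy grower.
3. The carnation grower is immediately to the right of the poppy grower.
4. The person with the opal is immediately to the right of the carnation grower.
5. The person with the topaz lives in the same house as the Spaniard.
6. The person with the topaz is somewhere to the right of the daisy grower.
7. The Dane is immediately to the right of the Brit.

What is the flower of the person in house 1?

The person with the topaz is in house 3 (clue 6).
The only gemstone still possible for house 4 is opal.
House 4's flower must be iris (nothing else left).
From clue 4, the carnation grower must be in house 3.
Clue 5 places the Spaniard in house 3.
From clue 3, the poppy grower must be in house 2.
From clue 7, the Dane must be in house 2.
Clue 7 places the Brit in house 1.
That leaves daisy as the flower for house 1.
That leaves Italian as the nationality for house 4.
Clue 2: the person with the pearl is in house 2.
House 1's gemstone must be onyx (nothing else left).
So: house 1 = onyx/daisy/Brit, house 2 = pearl/poppy/Dane, house 3 = topaz/carnation/Spaniard, house 4 = opal/iris/Italian.

daisy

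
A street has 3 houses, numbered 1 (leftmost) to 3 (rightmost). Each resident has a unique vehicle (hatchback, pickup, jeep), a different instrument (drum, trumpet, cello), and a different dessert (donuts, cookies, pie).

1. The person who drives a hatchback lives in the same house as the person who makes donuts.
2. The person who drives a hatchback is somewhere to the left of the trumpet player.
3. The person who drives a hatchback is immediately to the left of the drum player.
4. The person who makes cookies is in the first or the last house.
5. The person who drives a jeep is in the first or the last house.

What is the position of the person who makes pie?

2

That leaves cello as the instrument for house 1.
The person who drives a hatchback is narrowed to house 1 or 2; consider each.
Placing it in house 2 leads to a contradiction, so it's in house 1.
Clue 1 places the person who makes donuts in house 1.
Clue 3 places the drum player in house 2.
House 2 vehicle: only pickup fits.
House 3 vehicle: only jeep fits.
House 3 instrument: only trumpet fits.
House 2's dessert must be pie (nothing else left).
House 3's dessert must be cookies (nothing else left).
So: house 1 = hatchback/cello/donuts, house 2 = pickup/drum/pie, house 3 = jeep/trumpet/cookies.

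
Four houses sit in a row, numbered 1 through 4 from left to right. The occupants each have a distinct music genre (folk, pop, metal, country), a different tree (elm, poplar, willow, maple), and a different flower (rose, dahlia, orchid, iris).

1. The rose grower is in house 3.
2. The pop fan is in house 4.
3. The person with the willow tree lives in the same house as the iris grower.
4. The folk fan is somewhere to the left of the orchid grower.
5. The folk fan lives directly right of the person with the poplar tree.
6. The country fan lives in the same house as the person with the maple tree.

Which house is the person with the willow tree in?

The rose grower is in house 3 (clue 1).
Clue 2: the pop fan is in house 4.
From clue 4, the orchid grower must be in house 4.
The only tree still possible for house 4 is elm.
House 3 tree: only maple fits.
Clue 6: the country fan is in house 3.
The only music genre still possible for house 1 is metal.
House 2's music genre must be folk (nothing else left).
By clue 5, the person with the poplar tree is in house 1.
The only tree still possible for house 2 is willow.
The iris grower is in house 2 (clue 3).
House 1's flower must be dahlia (nothing else left).
So: house 1 = metal/poplar/dahlia, house 2 = folk/willow/iris, house 3 = country/maple/rose, house 4 = pop/elm/orchid.

2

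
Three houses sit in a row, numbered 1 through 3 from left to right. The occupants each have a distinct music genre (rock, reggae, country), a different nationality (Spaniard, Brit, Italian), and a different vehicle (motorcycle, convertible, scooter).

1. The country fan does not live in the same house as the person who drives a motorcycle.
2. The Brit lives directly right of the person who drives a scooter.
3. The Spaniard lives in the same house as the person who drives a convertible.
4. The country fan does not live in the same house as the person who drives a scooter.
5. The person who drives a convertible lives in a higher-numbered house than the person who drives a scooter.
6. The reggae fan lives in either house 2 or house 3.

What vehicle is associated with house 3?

convertible

The only nationality still possible for house 1 is Italian.
The reggae fan is narrowed to house 2 or 3; consider each.
Placing it in house 3 leads to a contradiction, so it's in house 2.
The country fan is narrowed to house 1 or 3; consider each.
Placing it in house 1 leads to a contradiction, so it's in house 3.
The only music genre still possible for house 1 is rock.
That leaves convertible as the vehicle for house 3.
Clue 3: the Spaniard is in house 3.
That leaves Brit as the nationality for house 2.
From clue 2, the person who drives a scooter must be in house 1.
House 2 vehicle: only motorcycle fits.
So: house 1 = rock/Italian/scooter, house 2 = reggae/Brit/motorcycle, house 3 = country/Spaniard/convertible.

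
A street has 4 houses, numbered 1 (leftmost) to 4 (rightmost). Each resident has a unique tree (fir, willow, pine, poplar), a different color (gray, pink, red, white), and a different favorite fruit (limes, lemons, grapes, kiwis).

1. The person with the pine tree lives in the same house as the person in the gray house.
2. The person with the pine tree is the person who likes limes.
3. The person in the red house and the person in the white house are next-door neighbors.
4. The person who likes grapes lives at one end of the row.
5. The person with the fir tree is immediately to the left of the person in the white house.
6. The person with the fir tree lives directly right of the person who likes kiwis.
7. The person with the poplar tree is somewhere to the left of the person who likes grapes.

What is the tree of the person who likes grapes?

Clue 7 places the person who likes grapes in house 4.
That leaves willow as the tree for house 4.
The person with the fir tree is narrowed to house 2 or 3; consider each.
Placing it in house 2 leads to a contradiction, so it's in house 3.
Clue 5 places the person in the white house in house 4.
Clue 6: the person who likes kiwis is in house 2.
The person with the pine tree is in house 1 (clue 2).
By clue 2, the person who likes limes is in house 1.
Clue 3 places the person in the red house in house 3.
That leaves poplar as the tree for house 2.
House 3's favorite fruit must be lemons (nothing else left).
Clue 1: the person in the gray house is in house 1.
So house 2 gets pink for color.
So: house 1 = pine/gray/limes, house 2 = poplar/pink/kiwis, house 3 = fir/red/lemons, house 4 = willow/white/grapes.

willow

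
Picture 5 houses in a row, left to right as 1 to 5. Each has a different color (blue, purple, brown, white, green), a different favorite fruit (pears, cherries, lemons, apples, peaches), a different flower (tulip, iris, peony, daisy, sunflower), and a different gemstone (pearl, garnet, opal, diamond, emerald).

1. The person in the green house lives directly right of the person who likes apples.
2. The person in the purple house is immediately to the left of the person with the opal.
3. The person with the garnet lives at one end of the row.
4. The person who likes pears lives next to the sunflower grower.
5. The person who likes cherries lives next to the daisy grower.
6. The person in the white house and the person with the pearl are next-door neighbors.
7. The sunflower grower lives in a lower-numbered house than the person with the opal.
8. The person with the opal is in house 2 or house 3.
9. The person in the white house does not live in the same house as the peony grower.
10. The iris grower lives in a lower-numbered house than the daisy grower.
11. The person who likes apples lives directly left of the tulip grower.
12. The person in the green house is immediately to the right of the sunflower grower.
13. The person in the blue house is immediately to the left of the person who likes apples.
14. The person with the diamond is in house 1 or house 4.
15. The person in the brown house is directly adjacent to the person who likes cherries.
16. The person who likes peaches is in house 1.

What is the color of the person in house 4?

white

By clue 16, the person who likes peaches is in house 1.
The person in the green house is in house 3 (clue 12).
By clue 12, the sunflower grower is in house 2.
Clue 1: the person who likes apples is in house 2.
Clue 4: the person who likes pears is in house 3.
From clue 7, the person with the opal must be in house 3.
From clue 11, the tulip grower must be in house 3.
By clue 13, the person in the blue house is in house 1.
House 2's color must be purple (nothing else left).
The only gemstone still possible for house 2 is emerald.
The person in the brown house is narrowed to house 4 or 5; consider each.
Placing it in house 4 leads to a contradiction, so it's in house 5.
Clue 15 places the person who likes cherries in house 4.
The only color still possible for house 4 is white.
So house 5 gets lemons for favorite fruit.
Clue 5: the daisy grower is in house 5.
Clue 6: the person with the pearl is in house 5.
That leaves iris as the flower for house 4.
So house 1 gets garnet for gemstone.
House 4 gemstone: only diamond fits.
So house 1 gets peony for flower.
So: house 1 = blue/peaches/peony/garnet, house 2 = purple/apples/sunflower/emerald, house 3 = green/pears/tulip/opal, house 4 = white/cherries/iris/diamond, house 5 = brown/lemons/daisy/pearl.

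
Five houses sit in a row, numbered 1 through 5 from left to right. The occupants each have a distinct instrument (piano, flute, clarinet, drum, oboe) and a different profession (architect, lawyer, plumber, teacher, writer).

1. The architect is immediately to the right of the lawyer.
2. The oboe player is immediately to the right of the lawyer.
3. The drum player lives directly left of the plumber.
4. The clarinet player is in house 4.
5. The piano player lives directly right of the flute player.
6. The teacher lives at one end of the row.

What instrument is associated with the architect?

Clue 4: the clarinet player is in house 4.
So house 5 gets oboe for instrument.
The lawyer is in house 4 (clue 2).
Clue 1 places the architect in house 5.
House 3's instrument must be piano (nothing else left).
So house 1 gets teacher for profession.
By clue 5, the flute player is in house 2.
House 1 instrument: only drum fits.
Clue 3: the plumber is in house 2.
That leaves writer as the profession for house 3.
So: house 1 = drum/teacher, house 2 = flute/plumber, house 3 = piano/writer, house 4 = clarinet/lawyer, house 5 = oboe/architect.

oboe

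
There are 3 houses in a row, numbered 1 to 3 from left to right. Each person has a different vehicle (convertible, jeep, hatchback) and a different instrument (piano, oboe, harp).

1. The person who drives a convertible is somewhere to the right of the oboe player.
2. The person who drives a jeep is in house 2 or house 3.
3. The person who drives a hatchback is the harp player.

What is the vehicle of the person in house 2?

So house 1 gets hatchback for vehicle.
Clue 3: the harp player is in house 1.
House 3's instrument must be piano (nothing else left).
From clue 1, the person who drives a convertible must be in house 3.
So house 2 gets jeep for vehicle.
House 2 instrument: only oboe fits.
So: house 1 = hatchback/harp, house 2 = jeep/oboe, house 3 = convertible/piano.

jeep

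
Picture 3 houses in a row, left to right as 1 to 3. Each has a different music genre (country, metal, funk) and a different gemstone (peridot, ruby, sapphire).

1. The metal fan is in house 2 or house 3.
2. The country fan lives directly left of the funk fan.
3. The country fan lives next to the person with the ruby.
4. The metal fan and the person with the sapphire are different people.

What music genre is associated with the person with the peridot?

So house 1 gets country for music genre.
From clue 2, the funk fan must be in house 2.
By clue 3, the person with the ruby is in house 2.
House 3's music genre must be metal (nothing else left).
Clue 4 places the person with the sapphire in house 1.
House 3's gemstone must be peridot (nothing else left).
So: house 1 = country/sapphire, house 2 = funk/ruby, house 3 = metal/peridot.

metal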